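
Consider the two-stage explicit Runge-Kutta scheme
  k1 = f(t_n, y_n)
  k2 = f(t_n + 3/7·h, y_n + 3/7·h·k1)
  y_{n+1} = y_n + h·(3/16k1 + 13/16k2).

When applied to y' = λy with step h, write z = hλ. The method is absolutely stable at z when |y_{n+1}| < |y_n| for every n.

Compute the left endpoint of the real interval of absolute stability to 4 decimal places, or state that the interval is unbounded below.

Set f=λy, z=hλ:
  k1=λy_n ⇒ h·k1=z·y_n;  k2=λ(1+3/7z)y_n ⇒ h·k2=z(1+3/7z)y_n
  y_{n+1}/y_n = 1 + 3/16z + 13/16z(1+3/7z) = 1 + z + 39/112z²
  R(z) = 1 + z + 39/112z².

Solve |R(x)|<1 on ℝ⁻.
x=-1.38: |R|=0.2831
R=1: x+39/112x²=0 ⇒ x=−112/39=-2.8718; min R=1−1/(4·39/112)=0.2821>−1
Confirm numerically:
  x=-2.312: |R|=0.54933 <1
  x=-1.738: |R|=0.31383 <1
  x=-1.703: |R|=0.30689 <1
  x=-3.221: |R|=1.39167 >1
  x=-2.991: |R|=1.12415 >1
  x=-2.967: |R|=1.09836 >1
Interval (-2.8718, 0).

z* = -2.8718.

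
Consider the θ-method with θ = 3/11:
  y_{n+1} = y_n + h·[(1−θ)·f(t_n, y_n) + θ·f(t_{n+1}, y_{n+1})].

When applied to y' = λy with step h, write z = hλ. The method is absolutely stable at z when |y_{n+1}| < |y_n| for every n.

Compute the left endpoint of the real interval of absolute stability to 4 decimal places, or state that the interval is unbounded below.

left endpoint -4.4000.

With y'=λy (z=hλ):
  y_{n+1} = y_n + z·[8/11·y_n + 3/11·y_{n+1}] ⇒ (1 − 3/11z)y_{n+1} = (1 + 8/11z)y_n
  ⇒ R(z) = (1 + 8/11z)/(1 − 3/11z).

Solve |R(x)|<1 on ℝ⁻.
x=-1.45: |R|=0.0391
R=−1: 1+8/11x = −1+3/11x ⇒ -5/11x=2 ⇒ x=2/(-5/11)=-4.4000
Confirm numerically:
  x=-4.350: |R|=0.98960 <1
  x=-2.579: |R|=0.51406 <1
  x=-1.761: |R|=0.18965 <1
  x=-4.970: |R|=1.11000 >1
  x=-4.473: |R|=1.01495 >1
Interval (-4.4000, 0).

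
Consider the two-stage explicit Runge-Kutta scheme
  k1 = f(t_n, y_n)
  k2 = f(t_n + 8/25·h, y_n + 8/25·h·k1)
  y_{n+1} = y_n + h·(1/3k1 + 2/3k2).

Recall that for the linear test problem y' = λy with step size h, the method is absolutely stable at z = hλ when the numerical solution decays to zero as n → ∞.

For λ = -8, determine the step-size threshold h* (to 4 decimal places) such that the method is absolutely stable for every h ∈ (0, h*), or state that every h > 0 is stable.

Set f=λy, z=hλ:
  k1=λy_n ⇒ h·k1=z·y_n;  k2=λ(1+8/25z)y_n ⇒ h·k2=z(1+8/25z)y_n
  y_{n+1}/y_n = 1 + 1/3z + 2/3z(1+8/25z) = 1 + z + 16/75z²
  so R(z) = 1 + z + 16/75z².

Need |R(x)|<1, x<0.
x=-1.49: |R|=0.0164
R=1: x+16/75x²=0 ⇒ x=−75/16=-4.6875; min R=1−1/(4·16/75)=-0.1719>−1
Confirm numerically:
  x=-4.477: |R|=0.79895 <1
  x=-4.432: |R|=0.75843 <1
  x=-3.520: |R|=0.12329 <1
  x=-5.114: |R|=1.46531 >1
  x=-4.851: |R|=1.16920 >1
So |R|<1 on (-4.6875, 0).

(-4.6875,0); λ=-8 ⇒ h* = (75/16)/8 = 0.5859.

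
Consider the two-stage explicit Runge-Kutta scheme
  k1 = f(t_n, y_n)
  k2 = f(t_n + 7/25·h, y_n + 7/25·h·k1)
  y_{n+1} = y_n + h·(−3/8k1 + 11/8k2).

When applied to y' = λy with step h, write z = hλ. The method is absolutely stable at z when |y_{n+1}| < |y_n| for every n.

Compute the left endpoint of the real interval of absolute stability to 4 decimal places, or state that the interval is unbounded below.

With y'=λy (z=hλ):
  k1=λy_n ⇒ h·k1=z·y_n;  k2=λ(1+7/25z)y_n ⇒ h·k2=z(1+7/25z)y_n
  y_{n+1}/y_n = 1 − 3/8z + 11/8z(1+7/25z) = 1 + z + 77/200z²
  Hence R(z) = 1 + z + 77/200z².

Need |R(x)|<1, x<0.
x=-0.68: |R|=0.4980
R=1: x+77/200x²=0 ⇒ x=−200/77=-2.5974; min R=1−1/(4·77/200)=0.3506>−1
Confirm numerically:
  x=-2.497: |R|=0.90348 <1
  x=-2.310: |R|=0.74440 <1
  x=-1.663: |R|=0.40174 <1
  x=-2.872: |R|=1.30363 >1
  x=-2.630: |R|=1.03301 >1
Interval (-2.5974, 0).

left endpoint -2.5974.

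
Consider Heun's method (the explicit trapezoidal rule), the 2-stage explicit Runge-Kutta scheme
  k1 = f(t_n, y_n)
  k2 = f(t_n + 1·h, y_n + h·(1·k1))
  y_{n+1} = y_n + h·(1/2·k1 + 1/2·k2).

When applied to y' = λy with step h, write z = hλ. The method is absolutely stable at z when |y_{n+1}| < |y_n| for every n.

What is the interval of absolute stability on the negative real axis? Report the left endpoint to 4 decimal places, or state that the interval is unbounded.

With y'=λy (z=hλ):
  order 2, 2-stage ⇒ R(z)=1+z+z^2/2
  (e.g. R(-1.57)=0.66245, |R|=0.66245)

Boundary: |R(x)|=1, x<0.
x=-1.57: |R|=0.6624
|R(-1.98)|=0.9802 |R(-1.8)|=0.8200 |R(-0.91)|=0.5041
Bisect:
  x_lo=-2.8743 |R|=2.2566  x_hi=-0.3643 |R|=0.7021
  mid=-1.61931 |R|=0.69177 →hi
  mid=-2.24683 |R|=1.27729 →lo
  mid=-1.93307 |R|=0.93531 →hi
  mid=-2.08995 |R|=1.09399 →lo
  mid=-2.01151 |R|=1.01157 →lo
  mid=-1.97229 |R|=0.97267 →hi
  mid=-1.99190 |R|=0.99193 →hi
  mid=-2.00170 |R|=1.00170 →lo
  mid=-1.99680 |R|=0.99681 →hi
  mid=-1.99925 |R|=0.99925 →hi
  ...
  [-2.00002,-1.99986] ⇒ x*=-2.0000
Interval (-2.0000, 0).

z∈(-2.0000,0).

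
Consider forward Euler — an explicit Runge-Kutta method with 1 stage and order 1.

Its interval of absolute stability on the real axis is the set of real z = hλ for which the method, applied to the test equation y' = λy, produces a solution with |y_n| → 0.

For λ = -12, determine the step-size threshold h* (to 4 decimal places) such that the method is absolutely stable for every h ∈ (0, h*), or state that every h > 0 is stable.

Set f=λy, z=hλ:
  order 1, 1-stage ⇒ R(z)=1+z
  (e.g. R(-1.09)=-0.09000, |R|=0.09000)

Solve |R(x)|<1 on ℝ⁻.
x=-1.09: |R|=0.0900
|R(-2.14)|=1.1400 |R(-1.34)|=0.3400 |R(-0.96)|=0.0400
Bisect:
  x_lo=-2.6639 |R|=1.6639  x_hi=-0.1168 |R|=0.8832
  mid=-1.39034 |R|=0.39034 →hi
  mid=-2.02712 |R|=1.02712 →lo
  mid=-1.70873 |R|=0.70873 →hi
  mid=-1.86793 |R|=0.86793 →hi
  mid=-1.94753 |R|=0.94753 →hi
  mid=-1.98732 |R|=0.98732 →hi
  mid=-2.00722 |R|=1.00722 →lo
  mid=-1.99727 |R|=0.99727 →hi
  mid=-2.00225 |R|=1.00225 →lo
  ...
  [-2.00007,-1.99992] ⇒ x*=-2.0000
So |R|<1 on (-2.0000, 0).

(-2.0000,0); λ=-12 ⇒ h* = 0.1667.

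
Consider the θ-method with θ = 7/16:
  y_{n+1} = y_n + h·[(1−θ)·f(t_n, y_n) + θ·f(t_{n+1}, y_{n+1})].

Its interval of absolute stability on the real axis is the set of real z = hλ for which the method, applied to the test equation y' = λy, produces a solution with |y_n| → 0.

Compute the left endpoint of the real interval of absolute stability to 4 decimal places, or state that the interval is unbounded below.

left endpoint -16.0000.

Test eqn y'=λy, z=hλ:
  y_{n+1} = y_n + z·[9/16·y_n + 7/16·y_{n+1}] ⇒ (1 − 7/16z)y_{n+1} = (1 + 9/16z)y_n
  Hence R(z) = (1 + 9/16z)/(1 − 7/16z).

Solve |R(x)|<1 on ℝ⁻.
x=-1.01: |R|=0.2995
R=−1: 1+9/16x = −1+7/16x ⇒ -1/8x=2 ⇒ x=2/(-1/8)=-16.0000
Confirm numerically:
  x=-14.523: |R|=0.97489 <1
  x=-14.112: |R|=0.96710 <1
  x=-13.903: |R|=0.96299 <1
  x=-7.636: |R|=0.75914 <1
  x=-16.471: |R|=1.00717 >1
  x=-16.235: |R|=1.00363 >1
  x=-16.197: |R|=1.00305 >1
Interval (-16.0000, 0).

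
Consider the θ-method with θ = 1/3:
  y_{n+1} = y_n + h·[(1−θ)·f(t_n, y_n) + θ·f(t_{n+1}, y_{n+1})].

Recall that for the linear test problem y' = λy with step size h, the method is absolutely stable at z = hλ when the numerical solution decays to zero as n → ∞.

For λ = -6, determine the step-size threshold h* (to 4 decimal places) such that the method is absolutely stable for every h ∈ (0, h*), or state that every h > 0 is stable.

(-6.0000,0); λ=-6 ⇒ h* = (6)/6 = 1.0000.

On y'=λy, z=hλ:
  y_{n+1} = y_n + z·[2/3·y_n + 1/3·y_{n+1}] ⇒ (1 − 1/3z)y_{n+1} = (1 + 2/3z)y_n
  so R(z) = (1 + 2/3z)/(1 − 1/3z).

Solve |R(x)|<1 on ℝ⁻.
x=-0.98: |R|=0.2613
R=−1: 1+2/3x = −1+1/3x ⇒ -1/3x=2 ⇒ x=2/(-1/3)=-6.0000
Confirm numerically:
  x=-5.128: |R|=0.89272 <1
  x=-4.642: |R|=0.82230 <1
  x=-4.014: |R|=0.71685 <1
  x=-3.846: |R|=0.68536 <1
  x=-6.132: |R|=1.01445 >1
  x=-6.044: |R|=1.00487 >1
Stable set (-6.0000, 0).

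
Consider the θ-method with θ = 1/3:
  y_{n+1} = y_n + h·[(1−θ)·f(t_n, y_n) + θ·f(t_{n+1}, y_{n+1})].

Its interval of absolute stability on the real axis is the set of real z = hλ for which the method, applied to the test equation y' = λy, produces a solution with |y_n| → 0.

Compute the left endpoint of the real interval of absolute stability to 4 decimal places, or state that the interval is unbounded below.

left endpoint -6.0000.

With y'=λy (z=hλ):
  y_{n+1} = y_n + z·[2/3·y_n + 1/3·y_{n+1}] ⇒ (1 − 1/3z)y_{n+1} = (1 + 2/3z)y_n
  R(z) = (1 + 2/3z)/(1 − 1/3z).

Solve |R(x)|<1 on ℝ⁻.
x=-1.48: |R|=0.0089
R=−1: 1+2/3x = −1+1/3x ⇒ -1/3x=2 ⇒ x=2/(-1/3)=-6.0000
Confirm numerically:
  x=-5.973: |R|=0.99699 <1
  x=-4.896: |R|=0.86018 <1
  x=-4.112: |R|=0.73453 <1
  x=-3.497: |R|=0.61475 <1
  x=-6.506: |R|=1.05323 >1
  x=-6.491: |R|=1.05173 >1
  x=-6.448: |R|=1.04742 >1
Stable set (-6.0000, 0).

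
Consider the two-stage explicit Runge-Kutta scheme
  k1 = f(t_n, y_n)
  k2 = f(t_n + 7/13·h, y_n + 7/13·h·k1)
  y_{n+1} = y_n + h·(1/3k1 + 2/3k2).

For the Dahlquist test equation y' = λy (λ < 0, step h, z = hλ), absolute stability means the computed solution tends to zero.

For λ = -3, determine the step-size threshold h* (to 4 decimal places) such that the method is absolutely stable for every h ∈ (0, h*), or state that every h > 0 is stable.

On y'=λy, z=hλ:
  k1=λy_n ⇒ h·k1=z·y_n;  k2=λ(1+7/13z)y_n ⇒ h·k2=z(1+7/13z)y_n
  y_{n+1}/y_n = 1 + 1/3z + 2/3z(1+7/13z) = 1 + z + 14/39z²
  ⇒ R(z) = 1 + z + 14/39z².

Solve |R(x)|<1 on ℝ⁻.
x=-1.74: |R|=0.3468
R=1: x+14/39x²=0 ⇒ x=−39/14=-2.7857; min R=1−1/(4·14/39)=0.3036>−1
Confirm numerically:
  x=-2.443: |R|=0.69945 <1
  x=-2.394: |R|=0.66337 <1
  x=-2.153: |R|=0.51099 <1
  x=-1.496: |R|=0.30739 <1
  x=-3.334: |R|=1.65620 >1
  x=-3.248: |R|=1.53900 >1
So |R|<1 on (-2.7857, 0).

(-2.7857,0); λ=-3 ⇒ h* = (39/14)/3 = 0.9286.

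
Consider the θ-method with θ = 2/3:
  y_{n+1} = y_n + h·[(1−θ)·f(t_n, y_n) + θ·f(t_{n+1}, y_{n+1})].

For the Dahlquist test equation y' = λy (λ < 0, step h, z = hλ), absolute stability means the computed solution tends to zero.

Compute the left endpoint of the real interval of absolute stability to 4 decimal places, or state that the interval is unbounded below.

interval (−∞, 0).

With y'=λy (z=hλ):
  y_{n+1} = y_n + z·[1/3·y_n + 2/3·y_{n+1}] ⇒ (1 − 2/3z)y_{n+1} = (1 + 1/3z)y_n
  ⇒ R(z) = (1 + 1/3z)/(1 − 2/3z).

Need |R(x)|<1, x<0.
x=-1.11: |R|=0.3621
x=-2: |R|=0.1429
x=-10: |R|=0.3043
x=-100: |R|=0.4778
θ=2/3≥1/2 ⇒ |1+1/3x|<|1−2/3x| ∀x<0 ⇒ stable on all of ℝ⁻.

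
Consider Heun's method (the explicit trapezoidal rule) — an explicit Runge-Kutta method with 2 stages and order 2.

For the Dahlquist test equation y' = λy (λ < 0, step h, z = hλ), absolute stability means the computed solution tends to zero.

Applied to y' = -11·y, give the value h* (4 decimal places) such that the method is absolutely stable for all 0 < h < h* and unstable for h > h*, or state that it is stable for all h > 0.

(-2.0000,0); λ=-11 ⇒ h* = 0.1818.

Set f=λy, z=hλ:
  order 2, 2-stage ⇒ R(z)=1+z+z^2/2
  (e.g. R(-1.4)=0.58000, |R|=0.58000)

Boundary: |R(x)|=1, x<0.
x=-1.4: |R|=0.5800
|R(-2.28)|=1.3192 |R(-1.85)|=0.8613 |R(-1.77)|=0.7964
Bisect:
  x_lo=-2.5900 |R|=1.7640  x_hi=-0.2420 |R|=0.7873
  mid=-1.41597 |R|=0.58652 →hi
  mid=-2.00298 |R|=1.00299 →lo
  mid=-1.70948 |R|=0.75168 →hi
  mid=-1.85623 |R|=0.86657 →hi
  mid=-1.92961 |R|=0.93209 →hi
  mid=-1.96630 |R|=0.96686 →hi
  mid=-1.98464 |R|=0.98476 →hi
  mid=-1.99381 |R|=0.99383 →hi
  mid=-1.99840 |R|=0.99840 →hi
  mid=-2.00069 |R|=1.00069 →lo
  ...
  [-2.00012,-1.99998] ⇒ x*=-2.0000
Stable set (-2.0000, 0).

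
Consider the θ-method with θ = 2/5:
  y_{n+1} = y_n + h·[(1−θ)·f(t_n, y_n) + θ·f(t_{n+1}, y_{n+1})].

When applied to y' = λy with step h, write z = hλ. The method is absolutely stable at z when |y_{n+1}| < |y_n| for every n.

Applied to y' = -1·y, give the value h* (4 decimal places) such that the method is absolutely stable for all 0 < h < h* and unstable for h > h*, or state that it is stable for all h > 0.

With y'=λy (z=hλ):
  y_{n+1} = y_n + z·[3/5·y_n + 2/5·y_{n+1}] ⇒ (1 − 2/5z)y_{n+1} = (1 + 3/5z)y_n
  R(z) = (1 + 3/5z)/(1 − 2/5z).

Find x<0 with |R(x)|<1.
x=-1.73: |R|=0.0225
R=−1: 1+3/5x = −1+2/5x ⇒ -1/5x=2 ⇒ x=2/(-1/5)=-10.0000
Confirm numerically:
  x=-9.571: |R|=0.98223 <1
  x=-7.084: |R|=0.84787 <1
  x=-6.717: |R|=0.82191 <1
  x=-4.385: |R|=0.59223 <1
  x=-10.549: |R|=1.02104 >1
  x=-10.425: |R|=1.01644 >1
  x=-10.261: |R|=1.01023 >1
Interval (-10.0000, 0).

(-10.0000,0); λ=-1 ⇒ h* = (10)/1 = 10.0000.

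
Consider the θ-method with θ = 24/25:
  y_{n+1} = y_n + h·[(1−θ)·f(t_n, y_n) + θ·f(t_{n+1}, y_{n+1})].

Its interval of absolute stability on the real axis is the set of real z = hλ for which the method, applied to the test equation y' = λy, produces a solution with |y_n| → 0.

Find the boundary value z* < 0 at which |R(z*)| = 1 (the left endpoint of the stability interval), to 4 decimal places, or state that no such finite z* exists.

unbounded; (−∞, 0).

On y'=λy, z=hλ:
  y_{n+1} = y_n + z·[1/25·y_n + 24/25·y_{n+1}] ⇒ (1 − 24/25z)y_{n+1} = (1 + 1/25z)y_n
  R(z) = (1 + 1/25z)/(1 − 24/25z).

Boundary: |R(x)|=1, x<0.
x=-1.5: |R|=0.3852
x=-2: |R|=0.3151
x=-10: |R|=0.0566
x=-100: |R|=0.0309
θ=24/25≥1/2 ⇒ |1+1/25x|<|1−24/25x| ∀x<0 ⇒ interval (−∞,0).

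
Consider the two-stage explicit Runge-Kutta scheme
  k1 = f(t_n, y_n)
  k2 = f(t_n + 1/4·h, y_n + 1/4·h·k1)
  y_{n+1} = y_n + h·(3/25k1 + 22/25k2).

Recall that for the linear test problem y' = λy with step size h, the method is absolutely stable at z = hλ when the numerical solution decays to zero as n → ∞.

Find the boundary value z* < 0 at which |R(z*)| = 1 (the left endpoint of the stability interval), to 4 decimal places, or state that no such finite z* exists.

z* = -4.5455.

With y'=λy (z=hλ):
  k1=λy_n ⇒ h·k1=z·y_n;  k2=λ(1+1/4z)y_n ⇒ h·k2=z(1+1/4z)y_n
  y_{n+1}/y_n = 1 + 3/25z + 22/25z(1+1/4z) = 1 + z + 11/50z²
  Hence R(z) = 1 + z + 11/50z².

Boundary: |R(x)|=1, x<0.
x=-1.39: |R|=0.0351
R=1: x+11/50x²=0 ⇒ x=−50/11=-4.5455; min R=1−1/(4·11/50)=-0.1364>−1
Confirm numerically:
  x=-4.374: |R|=0.83501 <1
  x=-4.271: |R|=0.74212 <1
  x=-4.079: |R|=0.58141 <1
  x=-2.348: |R|=0.13512 <1
  x=-4.996: |R|=1.49520 >1
  x=-4.900: |R|=1.38220 >1
  x=-4.835: |R|=1.30799 >1
Interval (-4.5455, 0).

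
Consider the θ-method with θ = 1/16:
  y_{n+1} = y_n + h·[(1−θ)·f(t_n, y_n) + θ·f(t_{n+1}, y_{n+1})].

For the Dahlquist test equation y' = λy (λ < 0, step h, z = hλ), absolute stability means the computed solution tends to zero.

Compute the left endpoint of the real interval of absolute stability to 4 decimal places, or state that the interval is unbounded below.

z* = -2.2857.

On y'=λy, z=hλ:
  y_{n+1} = y_n + z·[15/16·y_n + 1/16·y_{n+1}] ⇒ (1 − 1/16z)y_{n+1} = (1 + 15/16z)y_n
  so R(z) = (1 + 15/16z)/(1 − 1/16z).

Solve |R(x)|<1 on ℝ⁻.
x=-0.32: |R|=0.6863
R=−1: 1+15/16x = −1+1/16x ⇒ -7/8x=2 ⇒ x=2/(-7/8)=-2.2857
Confirm numerically:
  x=-1.948: |R|=0.73657 <1
  x=-1.647: |R|=0.49328 <1
  x=-1.595: |R|=0.45041 <1
  x=-2.700: |R|=1.31016 >1
  x=-2.653: |R|=1.27567 >1
Stable set (-2.2857, 0).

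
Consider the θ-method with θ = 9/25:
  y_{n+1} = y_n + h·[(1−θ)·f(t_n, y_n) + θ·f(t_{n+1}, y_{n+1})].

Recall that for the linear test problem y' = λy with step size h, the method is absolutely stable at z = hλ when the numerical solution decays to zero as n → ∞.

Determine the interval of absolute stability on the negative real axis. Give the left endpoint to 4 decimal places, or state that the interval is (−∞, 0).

(-7.1429, 0).

On y'=λy, z=hλ:
  y_{n+1} = y_n + z·[16/25·y_n + 9/25·y_{n+1}] ⇒ (1 − 9/25z)y_{n+1} = (1 + 16/25z)y_n
  so R(z) = (1 + 16/25z)/(1 − 9/25z).

Solve |R(x)|<1 on ℝ⁻.
x=-1.37: |R|=0.0825
R=−1: 1+16/25x = −1+9/25x ⇒ -7/25x=2 ⇒ x=2/(-7/25)=-7.1429
Confirm numerically:
  x=-3.370: |R|=0.52268 <1
  x=-3.236: |R|=0.49472 <1
  x=-2.885: |R|=0.41519 <1
  x=-7.701: |R|=1.04143 >1
  x=-7.397: |R|=1.01943 >1
Interval (-7.1429, 0).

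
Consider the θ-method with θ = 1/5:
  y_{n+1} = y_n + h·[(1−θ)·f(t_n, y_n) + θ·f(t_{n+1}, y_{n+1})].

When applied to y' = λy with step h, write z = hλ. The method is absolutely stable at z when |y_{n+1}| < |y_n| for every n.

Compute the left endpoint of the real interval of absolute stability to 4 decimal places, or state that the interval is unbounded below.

On y'=λy, z=hλ:
  y_{n+1} = y_n + z·[4/5·y_n + 1/5·y_{n+1}] ⇒ (1 − 1/5z)y_{n+1} = (1 + 4/5z)y_n
  so R(z) = (1 + 4/5z)/(1 − 1/5z).

Boundary: |R(x)|=1, x<0.
x=-0.5: |R|=0.5455
R=−1: 1+4/5x = −1+1/5x ⇒ -3/5x=2 ⇒ x=2/(-3/5)=-3.3333
Confirm numerically:
  x=-2.947: |R|=0.85416 <1
  x=-2.037: |R|=0.44735 <1
  x=-1.842: |R|=0.34610 <1
  x=-1.725: |R|=0.28253 <1
  x=-3.748: |R|=1.14220 >1
  x=-3.363: |R|=1.01064 >1
Interval (-3.3333, 0).

z* = -3.3333.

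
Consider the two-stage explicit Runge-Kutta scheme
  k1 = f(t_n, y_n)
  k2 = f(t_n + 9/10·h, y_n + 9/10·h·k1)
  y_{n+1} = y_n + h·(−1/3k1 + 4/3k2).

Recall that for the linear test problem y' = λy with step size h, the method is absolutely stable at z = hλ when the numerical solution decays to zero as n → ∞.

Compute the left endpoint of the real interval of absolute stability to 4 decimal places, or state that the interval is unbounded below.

left endpoint -0.8333.

On y'=λy, z=hλ:
  k1=λy_n ⇒ h·k1=z·y_n;  k2=λ(1+9/10z)y_n ⇒ h·k2=z(1+9/10z)y_n
  y_{n+1}/y_n = 1 − 1/3z + 4/3z(1+9/10z) = 1 + z + 6/5z²
  so R(z) = 1 + z + 6/5z².

Need |R(x)|<1, x<0.
x=-1.44: |R|=2.0483
R=1: x+6/5x²=0 ⇒ x=−5/6=-0.8333; min R=1−1/(4·6/5)=0.7917>−1
Confirm numerically:
  x=-0.729: |R|=0.90873 <1
  x=-0.705: |R|=0.89143 <1
  x=-0.476: |R|=0.79589 <1
  x=-0.423: |R|=0.79171 <1
  x=-1.372: |R|=1.88686 >1
  x=-1.268: |R|=1.66139 >1
  x=-1.078: |R|=1.31650 >1
So |R|<1 on (-0.8333, 0).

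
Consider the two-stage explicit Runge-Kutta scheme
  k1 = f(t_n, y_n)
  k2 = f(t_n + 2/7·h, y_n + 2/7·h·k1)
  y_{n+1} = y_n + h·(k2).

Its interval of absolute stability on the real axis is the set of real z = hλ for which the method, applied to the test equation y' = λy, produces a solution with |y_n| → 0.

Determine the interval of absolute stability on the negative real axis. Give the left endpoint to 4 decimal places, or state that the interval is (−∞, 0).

Test eqn y'=λy, z=hλ:
  k1=λy_n ⇒ h·k1=z·y_n;  k2=λ(1+2/7z)y_n ⇒ h·k2=z(1+2/7z)y_n
  y_{n+1}/y_n = 1 + z(1+2/7z) = 1 + z + 2/7z²
  R(z) = 1 + z + 2/7z².

Boundary: |R(x)|=1, x<0.
x=-1.79: |R|=0.1255
R=1: x+2/7x²=0 ⇒ x=−7/2=-3.5000; min R=1−1/(4·2/7)=0.1250>−1
Confirm numerically:
  x=-2.949: |R|=0.53574 <1
  x=-2.717: |R|=0.39217 <1
  x=-2.538: |R|=0.30241 <1
  x=-2.484: |R|=0.27893 <1
  x=-4.078: |R|=1.67345 >1
  x=-4.055: |R|=1.64301 >1
  x=-3.661: |R|=1.16841 >1
Stable set (-3.5000, 0).

(-3.5000, 0).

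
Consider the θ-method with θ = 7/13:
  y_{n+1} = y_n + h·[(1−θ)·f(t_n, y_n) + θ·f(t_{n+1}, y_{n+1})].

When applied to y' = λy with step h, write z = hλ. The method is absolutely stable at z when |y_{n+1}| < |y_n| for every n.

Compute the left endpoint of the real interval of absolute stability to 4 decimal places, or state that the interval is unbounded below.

Set f=λy, z=hλ:
  y_{n+1} = y_n + z·[6/13·y_n + 7/13·y_{n+1}] ⇒ (1 − 7/13z)y_{n+1} = (1 + 6/13z)y_n
  R(z) = (1 + 6/13z)/(1 − 7/13z).

Need |R(x)|<1, x<0.
x=-1.42: |R|=0.1953
x=-2: |R|=0.0370
x=-10: |R|=0.5663
x=-100: |R|=0.8233
θ=7/13≥1/2 ⇒ |1+6/13x|<|1−7/13x| ∀x<0 ⇒ unbounded interval.

(−∞, 0) — no finite endpoint.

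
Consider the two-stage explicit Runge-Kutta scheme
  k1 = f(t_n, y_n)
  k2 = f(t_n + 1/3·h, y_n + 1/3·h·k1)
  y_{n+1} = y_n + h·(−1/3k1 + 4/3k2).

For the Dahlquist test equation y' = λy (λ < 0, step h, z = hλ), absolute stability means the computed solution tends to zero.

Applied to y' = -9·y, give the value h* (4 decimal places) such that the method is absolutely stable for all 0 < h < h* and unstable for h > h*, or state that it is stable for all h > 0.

(-2.2500,0); λ=-9 ⇒ h* = (9/4)/9 = 0.2500.

Test eqn y'=λy, z=hλ:
  k1=λy_n ⇒ h·k1=z·y_n;  k2=λ(1+1/3z)y_n ⇒ h·k2=z(1+1/3z)y_n
  y_{n+1}/y_n = 1 − 1/3z + 4/3z(1+1/3z) = 1 + z + 4/9z²
  so R(z) = 1 + z + 4/9z².

Need |R(x)|<1, x<0.
x=-0.58: |R|=0.5695
R=1: x+4/9x²=0 ⇒ x=−9/4=-2.2500; min R=1−1/(4·4/9)=0.4375>−1
Confirm numerically:
  x=-2.035: |R|=0.80554 <1
  x=-1.897: |R|=0.70238 <1
  x=-1.733: |R|=0.60180 <1
  x=-2.843: |R|=1.74929 >1
  x=-2.792: |R|=1.67256 >1
  x=-2.713: |R|=1.55828 >1
So |R|<1 on (-2.2500, 0).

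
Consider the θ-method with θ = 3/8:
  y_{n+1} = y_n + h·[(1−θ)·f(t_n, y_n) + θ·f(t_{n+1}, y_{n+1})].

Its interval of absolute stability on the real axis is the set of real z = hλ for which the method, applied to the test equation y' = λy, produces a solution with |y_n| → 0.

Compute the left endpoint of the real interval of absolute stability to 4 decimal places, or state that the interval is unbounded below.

Set f=λy, z=hλ:
  y_{n+1} = y_n + z·[5/8·y_n + 3/8·y_{n+1}] ⇒ (1 − 3/8z)y_{n+1} = (1 + 5/8z)y_n
  R(z) = (1 + 5/8z)/(1 − 3/8z).

Find x<0 with |R(x)|<1.
x=-1.72: |R|=0.0456
R=−1: 1+5/8x = −1+3/8x ⇒ -1/4x=2 ⇒ x=2/(-1/4)=-8.0000
Confirm numerically:
  x=-7.850: |R|=0.99049 <1
  x=-4.428: |R|=0.66435 <1
  x=-4.148: |R|=0.62317 <1
  x=-4.007: |R|=0.60112 <1
  x=-8.439: |R|=1.02635 >1
  x=-8.258: |R|=1.01574 >1
So |R|<1 on (-8.0000, 0).

left endpoint -8.0000.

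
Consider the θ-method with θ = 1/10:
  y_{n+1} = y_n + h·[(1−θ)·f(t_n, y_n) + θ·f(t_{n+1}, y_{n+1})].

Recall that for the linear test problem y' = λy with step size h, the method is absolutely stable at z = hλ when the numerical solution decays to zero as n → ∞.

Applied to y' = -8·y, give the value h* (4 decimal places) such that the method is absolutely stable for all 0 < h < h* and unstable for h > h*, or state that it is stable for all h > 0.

Test eqn y'=λy, z=hλ:
  y_{n+1} = y_n + z·[9/10·y_n + 1/10·y_{n+1}] ⇒ (1 − 1/10z)y_{n+1} = (1 + 9/10z)y_n
  so R(z) = (1 + 9/10z)/(1 − 1/10z).

Solve |R(x)|<1 on ℝ⁻.
x=-1.01: |R|=0.0827
R=−1: 1+9/10x = −1+1/10x ⇒ -4/5x=2 ⇒ x=2/(-4/5)=-2.5000
Confirm numerically:
  x=-2.258: |R|=0.84206 <1
  x=-1.594: |R|=0.37485 <1
  x=-1.366: |R|=0.20183 <1
  x=-1.276: |R|=0.13161 <1
  x=-3.049: |R|=1.33658 >1
  x=-2.705: |R|=1.12908 >1
Stable set (-2.5000, 0).

(-2.5000,0); λ=-8 ⇒ h* = (5/2)/8 = 0.3125.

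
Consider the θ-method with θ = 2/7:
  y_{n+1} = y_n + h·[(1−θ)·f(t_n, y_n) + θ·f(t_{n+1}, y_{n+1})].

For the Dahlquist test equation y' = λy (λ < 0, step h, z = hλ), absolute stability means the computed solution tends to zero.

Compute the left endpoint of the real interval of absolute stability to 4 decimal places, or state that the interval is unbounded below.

On y'=λy, z=hλ:
  y_{n+1} = y_n + z·[5/7·y_n + 2/7·y_{n+1}] ⇒ (1 − 2/7z)y_{n+1} = (1 + 5/7z)y_n
  so R(z) = (1 + 5/7z)/(1 − 2/7z).

Solve |R(x)|<1 on ℝ⁻.
x=-0.77: |R|=0.3689
R=−1: 1+5/7x = −1+2/7x ⇒ -3/7x=2 ⇒ x=2/(-3/7)=-4.6667
Confirm numerically:
  x=-4.154: |R|=0.89953 <1
  x=-2.558: |R|=0.47788 <1
  x=-2.435: |R|=0.43597 <1
  x=-2.083: |R|=0.30584 <1
  x=-5.209: |R|=1.09341 >1
  x=-4.856: |R|=1.03399 >1
Interval (-4.6667, 0).

left endpoint -4.6667.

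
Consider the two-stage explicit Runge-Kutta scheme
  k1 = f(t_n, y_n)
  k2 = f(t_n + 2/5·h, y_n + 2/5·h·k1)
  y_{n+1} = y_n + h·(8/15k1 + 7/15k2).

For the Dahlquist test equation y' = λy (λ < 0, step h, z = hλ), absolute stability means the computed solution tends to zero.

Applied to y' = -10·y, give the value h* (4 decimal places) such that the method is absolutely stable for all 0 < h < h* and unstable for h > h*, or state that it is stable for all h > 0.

With y'=λy (z=hλ):
  k1=λy_n ⇒ h·k1=z·y_n;  k2=λ(1+2/5z)y_n ⇒ h·k2=z(1+2/5z)y_n
  y_{n+1}/y_n = 1 + 8/15z + 7/15z(1+2/5z) = 1 + z + 14/75z²
  Hence R(z) = 1 + z + 14/75z².

Need |R(x)|<1, x<0.
x=-0.97: |R|=0.2056
R=1: x+14/75x²=0 ⇒ x=−75/14=-5.3571; min R=1−1/(4·14/75)=-0.3393>−1
Confirm numerically:
  x=-4.663: |R|=0.39580 <1
  x=-3.630: |R|=0.17031 <1
  x=-2.366: |R|=0.32105 <1
  x=-2.252: |R|=0.30532 <1
  x=-5.878: |R|=1.57150 >1
  x=-5.581: |R|=1.23321 >1
  x=-5.455: |R|=1.09964 >1
Stable set (-5.3571, 0).

(-5.3571,0); λ=-10 ⇒ h* = (75/14)/10 = 0.5357.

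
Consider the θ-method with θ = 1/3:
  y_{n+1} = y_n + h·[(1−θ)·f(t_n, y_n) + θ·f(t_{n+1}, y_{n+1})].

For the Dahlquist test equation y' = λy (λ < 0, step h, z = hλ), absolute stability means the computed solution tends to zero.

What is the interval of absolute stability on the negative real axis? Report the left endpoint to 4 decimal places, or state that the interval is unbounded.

z∈(-6.0000,0).

On y'=λy, z=hλ:
  y_{n+1} = y_n + z·[2/3·y_n + 1/3·y_{n+1}] ⇒ (1 − 1/3z)y_{n+1} = (1 + 2/3z)y_n
  so R(z) = (1 + 2/3z)/(1 − 1/3z).

Solve |R(x)|<1 on ℝ⁻.
x=-1.23: |R|=0.1277
R=−1: 1+2/3x = −1+1/3x ⇒ -1/3x=2 ⇒ x=2/(-1/3)=-6.0000
Confirm numerically:
  x=-5.474: |R|=0.93793 <1
  x=-3.426: |R|=0.59944 <1
  x=-2.785: |R|=0.44425 <1
  x=-6.430: |R|=1.04560 >1
  x=-6.389: |R|=1.04143 >1
  x=-6.150: |R|=1.01639 >1
Stable set (-6.0000, 0).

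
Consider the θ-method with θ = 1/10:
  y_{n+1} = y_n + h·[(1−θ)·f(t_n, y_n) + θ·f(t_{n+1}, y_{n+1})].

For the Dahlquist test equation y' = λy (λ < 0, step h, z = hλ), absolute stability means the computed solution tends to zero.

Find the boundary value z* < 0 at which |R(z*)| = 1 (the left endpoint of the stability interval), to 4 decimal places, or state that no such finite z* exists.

On y'=λy, z=hλ:
  y_{n+1} = y_n + z·[9/10·y_n + 1/10·y_{n+1}] ⇒ (1 − 1/10z)y_{n+1} = (1 + 9/10z)y_n
  Hence R(z) = (1 + 9/10z)/(1 − 1/10z).

Need |R(x)|<1, x<0.
x=-1.6: |R|=0.3793
R=−1: 1+9/10x = −1+1/10x ⇒ -4/5x=2 ⇒ x=2/(-4/5)=-2.5000
Confirm numerically:
  x=-2.439: |R|=0.96077 <1
  x=-2.101: |R|=0.73622 <1
  x=-1.817: |R|=0.53762 <1
  x=-1.218: |R|=0.08576 <1
  x=-2.660: |R|=1.10111 >1
  x=-2.529: |R|=1.01852 >1
So |R|<1 on (-2.5000, 0).

z* = -2.5000.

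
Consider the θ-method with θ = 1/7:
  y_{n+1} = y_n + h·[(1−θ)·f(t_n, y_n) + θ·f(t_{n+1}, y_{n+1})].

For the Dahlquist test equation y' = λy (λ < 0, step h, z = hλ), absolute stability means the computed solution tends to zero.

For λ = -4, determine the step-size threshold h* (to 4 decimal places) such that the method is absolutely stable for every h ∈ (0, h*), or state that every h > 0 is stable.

On y'=λy, z=hλ:
  y_{n+1} = y_n + z·[6/7·y_n + 1/7·y_{n+1}] ⇒ (1 − 1/7z)y_{n+1} = (1 + 6/7z)y_n
  ⇒ R(z) = (1 + 6/7z)/(1 − 1/7z).

Find x<0 with |R(x)|<1.
x=-0.63: |R|=0.4220
R=−1: 1+6/7x = −1+1/7x ⇒ -5/7x=2 ⇒ x=2/(-5/7)=-2.8000
Confirm numerically:
  x=-2.319: |R|=0.74193 <1
  x=-1.649: |R|=0.33461 <1
  x=-1.540: |R|=0.26230 <1
  x=-3.260: |R|=1.22417 >1
  x=-3.101: |R|=1.14900 >1
So |R|<1 on (-2.8000, 0).

(-2.8000,0); λ=-4 ⇒ h* = (14/5)/4 = 0.7000.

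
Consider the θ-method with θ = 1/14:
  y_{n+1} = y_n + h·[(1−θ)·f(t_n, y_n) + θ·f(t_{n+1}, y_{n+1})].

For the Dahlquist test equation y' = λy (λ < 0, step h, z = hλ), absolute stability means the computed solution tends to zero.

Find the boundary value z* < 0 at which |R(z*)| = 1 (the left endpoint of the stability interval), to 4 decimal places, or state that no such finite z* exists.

z* = -2.3333.

Set f=λy, z=hλ:
  y_{n+1} = y_n + z·[13/14·y_n + 1/14·y_{n+1}] ⇒ (1 − 1/14z)y_{n+1} = (1 + 13/14z)y_n
  so R(z) = (1 + 13/14z)/(1 − 1/14z).

Boundary: |R(x)|=1, x<0.
x=-1.61: |R|=0.4439
R=−1: 1+13/14x = −1+1/14x ⇒ -6/7x=2 ⇒ x=2/(-6/7)=-2.3333
Confirm numerically:
  x=-2.109: |R|=0.83289 <1
  x=-1.891: |R|=0.66597 <1
  x=-1.884: |R|=0.66054 <1
  x=-1.120: |R|=0.03704 <1
  x=-2.812: |R|=1.34166 >1
  x=-2.801: |R|=1.33403 >1
Interval (-2.3333, 0).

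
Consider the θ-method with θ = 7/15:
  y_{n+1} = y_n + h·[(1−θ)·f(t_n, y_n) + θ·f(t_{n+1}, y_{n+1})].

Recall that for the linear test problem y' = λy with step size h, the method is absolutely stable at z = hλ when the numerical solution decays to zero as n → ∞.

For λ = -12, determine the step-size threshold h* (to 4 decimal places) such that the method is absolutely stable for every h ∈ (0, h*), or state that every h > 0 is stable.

(-30.0000,0); λ=-12 ⇒ h* = (30)/12 = 2.5000.

On y'=λy, z=hλ:
  y_{n+1} = y_n + z·[8/15·y_n + 7/15·y_{n+1}] ⇒ (1 − 7/15z)y_{n+1} = (1 + 8/15z)y_n
  R(z) = (1 + 8/15z)/(1 − 7/15z).

Need |R(x)|<1, x<0.
x=-0.49: |R|=0.6012
R=−1: 1+8/15x = −1+7/15x ⇒ -1/15x=2 ⇒ x=2/(-1/15)=-30.0000
Confirm numerically:
  x=-27.501: |R|=0.98796 <1
  x=-26.855: |R|=0.98451 <1
  x=-22.896: |R|=0.95947 <1
  x=-30.110: |R|=1.00049 >1
  x=-30.029: |R|=1.00013 >1
Interval (-30.0000, 0).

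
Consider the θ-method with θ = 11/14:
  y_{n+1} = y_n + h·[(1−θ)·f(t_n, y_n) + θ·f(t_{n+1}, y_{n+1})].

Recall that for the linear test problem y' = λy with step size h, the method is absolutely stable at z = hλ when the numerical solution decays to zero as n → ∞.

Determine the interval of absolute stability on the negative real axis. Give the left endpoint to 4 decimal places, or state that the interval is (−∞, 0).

On y'=λy, z=hλ:
  y_{n+1} = y_n + z·[3/14·y_n + 11/14·y_{n+1}] ⇒ (1 − 11/14z)y_{n+1} = (1 + 3/14z)y_n
  R(z) = (1 + 3/14z)/(1 − 11/14z).

Need |R(x)|<1, x<0.
x=-0.59: |R|=0.5969
x=-2: |R|=0.2222
x=-10: |R|=0.1290
x=-100: |R|=0.2567
θ=11/14≥1/2 ⇒ |1+3/14x|<|1−11/14x| ∀x<0 ⇒ interval (−∞,0).

interval (−∞, 0).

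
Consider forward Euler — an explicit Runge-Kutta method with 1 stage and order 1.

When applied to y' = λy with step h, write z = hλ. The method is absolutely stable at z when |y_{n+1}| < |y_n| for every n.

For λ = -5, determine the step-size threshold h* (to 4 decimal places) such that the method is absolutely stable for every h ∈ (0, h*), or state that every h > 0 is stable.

(-2.0000,0); λ=-5 ⇒ h* = 0.4000.

Set f=λy, z=hλ:
  order 1, 1-stage ⇒ R(z)=1+z
  (e.g. R(-0.7)=0.30000, |R|=0.30000)

Need |R(x)|<1, x<0.
x=-0.7: |R|=0.3000
|R(-1.83)|=0.8300 |R(-1.5)|=0.5000 |R(-1.22)|=0.2200
Bisect:
  x_lo=-2.6543 |R|=1.6543  x_hi=-0.2254 |R|=0.7746
  mid=-1.43986 |R|=0.43986 →hi
  mid=-2.04709 |R|=1.04709 →lo
  mid=-1.74348 |R|=0.74348 →hi
  mid=-1.89529 |R|=0.89529 →hi
  mid=-1.97119 |R|=0.97119 →hi
  mid=-2.00914 |R|=1.00914 →lo
  mid=-1.99017 |R|=0.99017 →hi
  mid=-1.99965 |R|=0.99965 →hi
  mid=-2.00440 |R|=1.00440 →lo
  ...
  [-2.00010,-1.99995] ⇒ x*=-2.0000
Stable set (-2.0000, 0).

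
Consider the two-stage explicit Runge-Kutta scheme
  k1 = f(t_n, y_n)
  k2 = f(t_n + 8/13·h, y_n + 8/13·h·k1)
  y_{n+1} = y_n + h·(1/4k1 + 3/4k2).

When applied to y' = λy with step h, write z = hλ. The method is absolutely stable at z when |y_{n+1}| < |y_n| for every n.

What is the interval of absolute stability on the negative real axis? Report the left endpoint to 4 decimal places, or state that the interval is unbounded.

On y'=λy, z=hλ:
  k1=λy_n ⇒ h·k1=z·y_n;  k2=λ(1+8/13z)y_n ⇒ h·k2=z(1+8/13z)y_n
  y_{n+1}/y_n = 1 + 1/4z + 3/4z(1+8/13z) = 1 + z + 6/13z²
  ⇒ R(z) = 1 + z + 6/13z².

Boundary: |R(x)|=1, x<0.
x=-1.75: |R|=0.6635
R=1: x+6/13x²=0 ⇒ x=−13/6=-2.1667; min R=1−1/(4·6/13)=0.4583>−1
Confirm numerically:
  x=-2.023: |R|=0.86586 <1
  x=-1.764: |R|=0.67217 <1
  x=-0.964: |R|=0.46491 <1
  x=-2.759: |R|=1.75427 >1
  x=-2.510: |R|=1.39774 >1
  x=-2.504: |R|=1.38985 >1
Interval (-2.1667, 0).

z∈(-2.1667,0).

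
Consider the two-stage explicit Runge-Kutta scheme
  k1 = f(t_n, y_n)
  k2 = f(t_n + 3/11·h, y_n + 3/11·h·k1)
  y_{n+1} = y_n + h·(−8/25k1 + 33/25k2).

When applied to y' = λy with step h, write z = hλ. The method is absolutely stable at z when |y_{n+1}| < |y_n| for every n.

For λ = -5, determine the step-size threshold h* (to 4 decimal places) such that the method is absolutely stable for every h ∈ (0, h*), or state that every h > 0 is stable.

(-2.7778,0); λ=-5 ⇒ h* = (25/9)/5 = 0.5556.

Set f=λy, z=hλ:
  k1=λy_n ⇒ h·k1=z·y_n;  k2=λ(1+3/11z)y_n ⇒ h·k2=z(1+3/11z)y_n
  y_{n+1}/y_n = 1 − 8/25z + 33/25z(1+3/11z) = 1 + z + 9/25z²
  R(z) = 1 + z + 9/25z².

Boundary: |R(x)|=1, x<0.
x=-0.9: |R|=0.3916
R=1: x+9/25x²=0 ⇒ x=−25/9=-2.7778; min R=1−1/(4·9/25)=0.3056>−1
Confirm numerically:
  x=-2.704: |R|=0.92818 <1
  x=-2.517: |R|=0.76370 <1
  x=-2.492: |R|=0.74362 <1
  x=-1.667: |R|=0.33340 <1
  x=-3.293: |R|=1.61079 >1
  x=-3.141: |R|=1.41072 >1
  x=-2.832: |R|=1.05528 >1
Stable set (-2.7778, 0).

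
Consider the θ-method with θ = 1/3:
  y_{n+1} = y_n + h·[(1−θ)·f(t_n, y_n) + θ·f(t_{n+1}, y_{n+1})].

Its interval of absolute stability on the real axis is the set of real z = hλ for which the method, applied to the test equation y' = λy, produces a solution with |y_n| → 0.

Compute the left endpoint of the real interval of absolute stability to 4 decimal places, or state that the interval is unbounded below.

Test eqn y'=λy, z=hλ:
  y_{n+1} = y_n + z·[2/3·y_n + 1/3·y_{n+1}] ⇒ (1 − 1/3z)y_{n+1} = (1 + 2/3z)y_n
  R(z) = (1 + 2/3z)/(1 − 1/3z).

Solve |R(x)|<1 on ℝ⁻.
x=-1.37: |R|=0.0595
R=−1: 1+2/3x = −1+1/3x ⇒ -1/3x=2 ⇒ x=2/(-1/3)=-6.0000
Confirm numerically:
  x=-5.284: |R|=0.91357 <1
  x=-4.595: |R|=0.81501 <1
  x=-4.396: |R|=0.78313 <1
  x=-3.678: |R|=0.65229 <1
  x=-6.261: |R|=1.02818 >1
  x=-6.116: |R|=1.01272 >1
Interval (-6.0000, 0).

z* = -6.0000.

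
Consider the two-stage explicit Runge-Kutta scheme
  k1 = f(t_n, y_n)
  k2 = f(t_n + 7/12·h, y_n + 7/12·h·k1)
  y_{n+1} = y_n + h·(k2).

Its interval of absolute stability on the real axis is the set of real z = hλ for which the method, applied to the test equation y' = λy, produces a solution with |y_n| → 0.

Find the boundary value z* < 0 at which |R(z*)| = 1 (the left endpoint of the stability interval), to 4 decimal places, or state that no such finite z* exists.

left endpoint -1.7143.

On y'=λy, z=hλ:
  k1=λy_n ⇒ h·k1=z·y_n;  k2=λ(1+7/12z)y_n ⇒ h·k2=z(1+7/12z)y_n
  y_{n+1}/y_n = 1 + z(1+7/12z) = 1 + z + 7/12z²
  R(z) = 1 + z + 7/12z².

Solve |R(x)|<1 on ℝ⁻.
x=-1.2: |R|=0.6400
R=1: x+7/12x²=0 ⇒ x=−12/7=-1.7143; min R=1−1/(4·7/12)=0.5714>−1
Confirm numerically:
  x=-1.406: |R|=0.74715 <1
  x=-1.357: |R|=0.71718 <1
  x=-1.062: |R|=0.59591 <1
  x=-0.987: |R|=0.58127 <1
  x=-2.302: |R|=1.78920 >1
  x=-1.896: |R|=1.20098 >1
Stable set (-1.7143, 0).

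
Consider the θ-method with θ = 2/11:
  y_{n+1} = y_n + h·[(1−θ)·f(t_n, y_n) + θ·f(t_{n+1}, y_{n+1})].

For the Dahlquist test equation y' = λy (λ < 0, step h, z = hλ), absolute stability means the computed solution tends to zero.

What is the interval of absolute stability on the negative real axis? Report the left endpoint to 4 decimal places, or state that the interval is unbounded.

Set f=λy, z=hλ:
  y_{n+1} = y_n + z·[9/11·y_n + 2/11·y_{n+1}] ⇒ (1 − 2/11z)y_{n+1} = (1 + 9/11z)y_n
  R(z) = (1 + 9/11z)/(1 − 2/11z).

Boundary: |R(x)|=1, x<0.
x=-0.39: |R|=0.6358
R=−1: 1+9/11x = −1+2/11x ⇒ -7/11x=2 ⇒ x=2/(-7/11)=-3.1429
Confirm numerically:
  x=-2.574: |R|=0.75341 <1
  x=-2.176: |R|=0.55915 <1
  x=-1.899: |R|=0.41161 <1
  x=-1.533: |R|=0.19885 <1
  x=-3.714: |R|=1.21695 >1
  x=-3.626: |R|=1.18529 >1
So |R|<1 on (-3.1429, 0).

(-3.1429, 0).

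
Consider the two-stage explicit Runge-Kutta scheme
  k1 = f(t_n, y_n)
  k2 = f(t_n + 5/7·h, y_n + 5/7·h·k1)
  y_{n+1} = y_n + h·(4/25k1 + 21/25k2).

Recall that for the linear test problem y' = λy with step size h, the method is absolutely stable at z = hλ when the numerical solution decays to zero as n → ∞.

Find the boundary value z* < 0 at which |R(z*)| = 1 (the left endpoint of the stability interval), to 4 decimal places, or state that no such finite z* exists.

z* = -1.6667.

On y'=λy, z=hλ:
  k1=λy_n ⇒ h·k1=z·y_n;  k2=λ(1+5/7z)y_n ⇒ h·k2=z(1+5/7z)y_n
  y_{n+1}/y_n = 1 + 4/25z + 21/25z(1+5/7z) = 1 + z + 3/5z²
  so R(z) = 1 + z + 3/5z².

Solve |R(x)|<1 on ℝ⁻.
x=-1.62: |R|=0.9546
R=1: x+3/5x²=0 ⇒ x=−5/3=-1.6667; min R=1−1/(4·3/5)=0.5833>−1
Confirm numerically:
  x=-1.297: |R|=0.71233 <1
  x=-1.179: |R|=0.65502 <1
  x=-1.080: |R|=0.61984 <1
  x=-0.853: |R|=0.58357 <1
  x=-2.068: |R|=1.49797 >1
  x=-1.909: |R|=1.27757 >1
Interval (-1.6667, 0).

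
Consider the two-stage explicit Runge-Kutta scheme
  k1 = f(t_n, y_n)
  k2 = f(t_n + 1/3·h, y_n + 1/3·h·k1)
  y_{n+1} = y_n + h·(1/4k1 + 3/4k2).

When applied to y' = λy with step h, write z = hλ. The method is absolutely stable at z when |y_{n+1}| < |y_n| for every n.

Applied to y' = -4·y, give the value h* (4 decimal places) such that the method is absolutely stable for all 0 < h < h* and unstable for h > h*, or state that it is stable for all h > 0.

(-4.0000,0); λ=-4 ⇒ h* = (4)/4 = 1.0000.

With y'=λy (z=hλ):
  k1=λy_n ⇒ h·k1=z·y_n;  k2=λ(1+1/3z)y_n ⇒ h·k2=z(1+1/3z)y_n
  y_{n+1}/y_n = 1 + 1/4z + 3/4z(1+1/3z) = 1 + z + 1/4z²
  so R(z) = 1 + z + 1/4z².

Need |R(x)|<1, x<0.
x=-1.7: |R|=0.0225
R=1: x+1/4x²=0 ⇒ x=−4=-4.0000; min R=1−1/(4·1/4)=0.0000>−1
Confirm numerically:
  x=-3.241: |R|=0.38502 <1
  x=-3.081: |R|=0.29214 <1
  x=-2.705: |R|=0.12426 <1
  x=-4.532: |R|=1.60276 >1
  x=-4.463: |R|=1.51659 >1
  x=-4.387: |R|=1.42444 >1
So |R|<1 on (-4.0000, 0).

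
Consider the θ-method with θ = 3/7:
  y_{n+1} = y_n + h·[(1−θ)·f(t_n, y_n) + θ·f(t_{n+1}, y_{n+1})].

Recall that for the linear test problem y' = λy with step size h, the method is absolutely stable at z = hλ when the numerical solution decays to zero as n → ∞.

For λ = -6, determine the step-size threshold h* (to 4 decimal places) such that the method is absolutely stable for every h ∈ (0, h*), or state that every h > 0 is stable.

(-14.0000,0); λ=-6 ⇒ h* = (14)/6 = 2.3333.

Set f=λy, z=hλ:
  y_{n+1} = y_n + z·[4/7·y_n + 3/7·y_{n+1}] ⇒ (1 − 3/7z)y_{n+1} = (1 + 4/7z)y_n
  R(z) = (1 + 4/7z)/(1 − 3/7z).

Boundary: |R(x)|=1, x<0.
x=-1.19: |R|=0.2119
R=−1: 1+4/7x = −1+3/7x ⇒ -1/7x=2 ⇒ x=2/(-1/7)=-14.0000
Confirm numerically:
  x=-12.752: |R|=0.97242 <1
  x=-12.441: |R|=0.96483 <1
  x=-9.750: |R|=0.88276 <1
  x=-6.459: |R|=0.71411 <1
  x=-14.124: |R|=1.00251 >1
  x=-14.041: |R|=1.00083 >1
Stable set (-14.0000, 0).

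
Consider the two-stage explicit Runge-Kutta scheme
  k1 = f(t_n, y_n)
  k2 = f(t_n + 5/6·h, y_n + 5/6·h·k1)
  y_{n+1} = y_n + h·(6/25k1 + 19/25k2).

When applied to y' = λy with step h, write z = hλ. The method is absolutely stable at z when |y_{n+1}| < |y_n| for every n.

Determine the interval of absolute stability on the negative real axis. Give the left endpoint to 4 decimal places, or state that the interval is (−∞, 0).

With y'=λy (z=hλ):
  k1=λy_n ⇒ h·k1=z·y_n;  k2=λ(1+5/6z)y_n ⇒ h·k2=z(1+5/6z)y_n
  y_{n+1}/y_n = 1 + 6/25z + 19/25z(1+5/6z) = 1 + z + 19/30z²
  ⇒ R(z) = 1 + z + 19/30z².

Boundary: |R(x)|=1, x<0.
x=-1.6: |R|=1.0213
R=1: x+19/30x²=0 ⇒ x=−30/19=-1.5789; min R=1−1/(4·19/30)=0.6053>−1
Confirm numerically:
  x=-1.192: |R|=0.70788 <1
  x=-1.125: |R|=0.67656 <1
  x=-0.667: |R|=0.61476 <1
  x=-2.152: |R|=1.78103 >1
  x=-2.105: |R|=1.70132 >1
  x=-1.830: |R|=1.29097 >1
So |R|<1 on (-1.5789, 0).

(-1.5789, 0).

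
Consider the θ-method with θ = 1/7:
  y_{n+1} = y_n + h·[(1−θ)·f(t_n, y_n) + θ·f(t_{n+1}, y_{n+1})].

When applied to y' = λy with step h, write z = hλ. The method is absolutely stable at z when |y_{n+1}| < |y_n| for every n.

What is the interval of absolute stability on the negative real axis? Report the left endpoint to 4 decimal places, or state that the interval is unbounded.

With y'=λy (z=hλ):
  y_{n+1} = y_n + z·[6/7·y_n + 1/7·y_{n+1}] ⇒ (1 − 1/7z)y_{n+1} = (1 + 6/7z)y_n
  Hence R(z) = (1 + 6/7z)/(1 − 1/7z).

Solve |R(x)|<1 on ℝ⁻.
x=-1.43: |R|=0.1874
R=−1: 1+6/7x = −1+1/7x ⇒ -5/7x=2 ⇒ x=2/(-5/7)=-2.8000
Confirm numerically:
  x=-2.540: |R|=0.86373 <1
  x=-2.096: |R|=0.61302 <1
  x=-1.596: |R|=0.29967 <1
  x=-3.358: |R|=1.26936 >1
  x=-3.286: |R|=1.23624 >1
So |R|<1 on (-2.8000, 0).

(-2.8000, 0).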